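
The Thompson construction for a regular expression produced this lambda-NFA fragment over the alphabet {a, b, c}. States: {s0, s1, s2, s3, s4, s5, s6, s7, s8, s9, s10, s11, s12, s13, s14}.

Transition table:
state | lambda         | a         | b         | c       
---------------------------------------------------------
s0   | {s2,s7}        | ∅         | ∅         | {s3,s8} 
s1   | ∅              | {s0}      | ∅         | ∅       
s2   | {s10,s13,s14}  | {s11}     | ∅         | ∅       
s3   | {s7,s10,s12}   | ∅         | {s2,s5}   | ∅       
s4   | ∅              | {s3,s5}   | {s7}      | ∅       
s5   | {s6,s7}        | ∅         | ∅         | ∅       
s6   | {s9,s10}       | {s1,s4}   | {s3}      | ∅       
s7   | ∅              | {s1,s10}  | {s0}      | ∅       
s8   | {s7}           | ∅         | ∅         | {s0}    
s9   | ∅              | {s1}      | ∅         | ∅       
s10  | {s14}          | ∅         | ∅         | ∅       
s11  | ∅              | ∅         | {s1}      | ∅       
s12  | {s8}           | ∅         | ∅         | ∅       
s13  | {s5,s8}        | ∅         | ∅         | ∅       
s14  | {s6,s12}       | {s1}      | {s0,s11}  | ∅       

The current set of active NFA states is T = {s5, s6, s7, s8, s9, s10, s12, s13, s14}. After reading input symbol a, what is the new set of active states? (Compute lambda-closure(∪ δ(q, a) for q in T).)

{s1, s4, s6, s7, s8, s9, s10, s12, s14}

s6 on a → {s1, s4}.
s7 on a → {s1, s10}.
s9 on a → {s1}.
s14 on a → {s1}.
No a-transition from s5, s8, s10, s12, s13.
Union after reading a: {s1, s4, s10}.
Now take the lambda-closure:
From s10 via lambda: add s14.
From s14 via lambda: add s6, s12.
From s6 via lambda: add s9.
From s12 via lambda: add s8.
From s8 via lambda: add s7.
No new states can be added; the closed set is {s1, s4, s6, s7, s8, s9, s10, s12, s14}.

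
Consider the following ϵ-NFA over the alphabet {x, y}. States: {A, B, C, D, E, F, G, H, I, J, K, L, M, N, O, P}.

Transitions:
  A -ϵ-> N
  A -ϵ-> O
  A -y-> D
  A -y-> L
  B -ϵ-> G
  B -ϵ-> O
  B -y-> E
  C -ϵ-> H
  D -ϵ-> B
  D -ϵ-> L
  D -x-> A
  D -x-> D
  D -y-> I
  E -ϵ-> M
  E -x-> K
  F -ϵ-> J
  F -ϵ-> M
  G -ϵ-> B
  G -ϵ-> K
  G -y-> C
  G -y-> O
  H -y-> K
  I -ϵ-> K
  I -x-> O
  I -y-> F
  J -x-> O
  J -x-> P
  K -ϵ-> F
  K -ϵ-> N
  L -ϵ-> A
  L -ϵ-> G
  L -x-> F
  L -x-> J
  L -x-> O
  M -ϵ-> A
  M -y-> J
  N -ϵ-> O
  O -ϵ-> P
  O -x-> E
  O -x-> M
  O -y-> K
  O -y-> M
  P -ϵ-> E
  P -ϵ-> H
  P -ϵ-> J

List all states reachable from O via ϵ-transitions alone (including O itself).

{A, E, H, J, M, N, O, P}

Start with {O}.
From O via ϵ: add P.
From P via ϵ: add E, H, J.
From E via ϵ: add M.
From M via ϵ: add A.
From A via ϵ: add N.
No new states can be added; the closed set is {A, E, H, J, M, N, O, P}.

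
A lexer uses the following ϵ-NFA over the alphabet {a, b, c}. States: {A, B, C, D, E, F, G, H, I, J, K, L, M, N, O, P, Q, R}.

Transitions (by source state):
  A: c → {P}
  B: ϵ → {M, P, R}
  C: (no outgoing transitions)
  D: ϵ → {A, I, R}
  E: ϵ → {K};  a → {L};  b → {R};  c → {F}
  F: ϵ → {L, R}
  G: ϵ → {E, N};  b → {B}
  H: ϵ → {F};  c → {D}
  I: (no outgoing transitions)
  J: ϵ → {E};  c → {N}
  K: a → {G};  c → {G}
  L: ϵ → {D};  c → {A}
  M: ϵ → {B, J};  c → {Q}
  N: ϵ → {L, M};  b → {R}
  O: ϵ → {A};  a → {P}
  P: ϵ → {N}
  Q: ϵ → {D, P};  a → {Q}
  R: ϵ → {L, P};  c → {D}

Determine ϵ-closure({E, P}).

Start with {E, P}.
From E via ϵ: add K.
From P via ϵ: add N.
From N via ϵ: add L, M.
From L via ϵ: add D.
From M via ϵ: add B, J.
From B via ϵ: add R.
From D via ϵ: add A, I.
No new states can be added; the closed set is {A, B, D, E, I, J, K, L, M, N, P, R}.

{A, B, D, E, I, J, K, L, M, N, P, R}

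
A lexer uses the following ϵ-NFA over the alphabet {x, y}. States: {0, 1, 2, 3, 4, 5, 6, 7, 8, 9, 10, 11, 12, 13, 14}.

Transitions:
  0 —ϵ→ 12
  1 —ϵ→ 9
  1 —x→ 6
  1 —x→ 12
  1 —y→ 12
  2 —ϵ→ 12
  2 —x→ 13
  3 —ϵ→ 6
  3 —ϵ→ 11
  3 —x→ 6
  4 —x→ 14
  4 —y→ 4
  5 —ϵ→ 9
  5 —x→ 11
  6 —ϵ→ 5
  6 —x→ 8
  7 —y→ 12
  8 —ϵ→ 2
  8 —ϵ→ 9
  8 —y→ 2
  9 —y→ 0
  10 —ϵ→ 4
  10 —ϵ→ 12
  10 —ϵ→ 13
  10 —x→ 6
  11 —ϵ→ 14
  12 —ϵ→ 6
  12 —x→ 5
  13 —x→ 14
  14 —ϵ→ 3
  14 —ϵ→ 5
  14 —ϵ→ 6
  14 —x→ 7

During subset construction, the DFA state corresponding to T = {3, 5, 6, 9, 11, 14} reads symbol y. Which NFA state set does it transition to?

9 on y → {0}.
No y-transition from 3, 5, 6, 11, 14.
Union after reading y: {0}.
Now take the ϵ-closure:
From 0 via ϵ: add 12.
From 12 via ϵ: add 6.
From 6 via ϵ: add 5.
From 5 via ϵ: add 9.
No new states can be added; the closed set is {0, 5, 6, 9, 12}.

{0, 5, 6, 9, 12}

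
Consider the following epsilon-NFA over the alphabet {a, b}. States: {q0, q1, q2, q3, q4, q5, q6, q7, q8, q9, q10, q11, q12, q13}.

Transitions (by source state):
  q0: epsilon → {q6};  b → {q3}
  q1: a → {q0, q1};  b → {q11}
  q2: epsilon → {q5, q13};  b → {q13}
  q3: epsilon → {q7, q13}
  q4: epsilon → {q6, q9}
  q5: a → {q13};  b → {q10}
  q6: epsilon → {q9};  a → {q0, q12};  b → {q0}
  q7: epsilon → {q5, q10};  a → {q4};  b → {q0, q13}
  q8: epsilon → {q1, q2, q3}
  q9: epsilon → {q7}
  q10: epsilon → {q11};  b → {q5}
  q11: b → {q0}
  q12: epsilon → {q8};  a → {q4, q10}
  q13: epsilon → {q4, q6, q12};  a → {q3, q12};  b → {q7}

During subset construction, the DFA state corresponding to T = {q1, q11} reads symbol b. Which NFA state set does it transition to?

{q0, q5, q6, q7, q9, q10, q11}

q1 on b → {q11}.
q11 on b → {q0}.
Union after reading b: {q0, q11}.
Now take the epsilon-closure:
From q0 via epsilon: add q6.
From q6 via epsilon: add q9.
From q9 via epsilon: add q7.
From q7 via epsilon: add q5, q10.
No new states can be added; the closed set is {q0, q5, q6, q7, q9, q10, q11}.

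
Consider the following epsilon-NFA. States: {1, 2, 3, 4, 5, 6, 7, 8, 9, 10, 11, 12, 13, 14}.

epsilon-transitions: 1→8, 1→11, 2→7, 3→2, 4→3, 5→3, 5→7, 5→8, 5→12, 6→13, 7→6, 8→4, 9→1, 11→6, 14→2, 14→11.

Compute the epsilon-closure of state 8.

{2, 3, 4, 6, 7, 8, 13}

Start with {8}.
From 8 via epsilon: add 4.
From 4 via epsilon: add 3.
From 3 via epsilon: add 2.
From 2 via epsilon: add 7.
From 7 via epsilon: add 6.
From 6 via epsilon: add 13.
No new states can be added; the closed set is {2, 3, 4, 6, 7, 8, 13}.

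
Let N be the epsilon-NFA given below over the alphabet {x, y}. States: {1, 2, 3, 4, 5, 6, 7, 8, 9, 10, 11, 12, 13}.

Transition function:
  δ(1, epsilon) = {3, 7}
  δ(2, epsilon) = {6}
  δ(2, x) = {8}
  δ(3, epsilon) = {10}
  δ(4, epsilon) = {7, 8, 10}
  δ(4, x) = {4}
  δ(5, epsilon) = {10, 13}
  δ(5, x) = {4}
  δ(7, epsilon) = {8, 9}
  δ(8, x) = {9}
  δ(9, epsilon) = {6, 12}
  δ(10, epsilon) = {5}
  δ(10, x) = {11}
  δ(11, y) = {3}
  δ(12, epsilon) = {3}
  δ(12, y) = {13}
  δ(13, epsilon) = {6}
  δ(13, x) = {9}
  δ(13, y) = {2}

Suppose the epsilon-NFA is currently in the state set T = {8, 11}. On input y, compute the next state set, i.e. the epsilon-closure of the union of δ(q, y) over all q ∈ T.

11 on y → {3}.
No y-transition from 8.
Union after reading y: {3}.
Now take the epsilon-closure:
From 3 via epsilon: add 10.
From 10 via epsilon: add 5.
From 5 via epsilon: add 13.
From 13 via epsilon: add 6.
No new states can be added; the closed set is {3, 5, 6, 10, 13}.

{3, 5, 6, 10, 13}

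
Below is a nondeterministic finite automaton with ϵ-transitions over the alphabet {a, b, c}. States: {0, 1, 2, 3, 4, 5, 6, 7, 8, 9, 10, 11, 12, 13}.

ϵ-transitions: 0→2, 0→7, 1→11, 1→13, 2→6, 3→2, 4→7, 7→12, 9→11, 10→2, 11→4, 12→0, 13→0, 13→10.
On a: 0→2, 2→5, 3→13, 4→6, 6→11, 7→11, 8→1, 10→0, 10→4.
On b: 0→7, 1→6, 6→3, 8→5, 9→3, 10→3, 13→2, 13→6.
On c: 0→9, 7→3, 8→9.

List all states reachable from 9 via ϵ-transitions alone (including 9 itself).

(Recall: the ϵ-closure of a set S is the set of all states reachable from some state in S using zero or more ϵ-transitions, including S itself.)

Start with {9}.
From 9 via ϵ: add 11.
From 11 via ϵ: add 4.
From 4 via ϵ: add 7.
From 7 via ϵ: add 12.
From 12 via ϵ: add 0.
From 0 via ϵ: add 2.
From 2 via ϵ: add 6.
No new states can be added; the closed set is {0, 2, 4, 6, 7, 9, 11, 12}.

{0, 2, 4, 6, 7, 9, 11, 12}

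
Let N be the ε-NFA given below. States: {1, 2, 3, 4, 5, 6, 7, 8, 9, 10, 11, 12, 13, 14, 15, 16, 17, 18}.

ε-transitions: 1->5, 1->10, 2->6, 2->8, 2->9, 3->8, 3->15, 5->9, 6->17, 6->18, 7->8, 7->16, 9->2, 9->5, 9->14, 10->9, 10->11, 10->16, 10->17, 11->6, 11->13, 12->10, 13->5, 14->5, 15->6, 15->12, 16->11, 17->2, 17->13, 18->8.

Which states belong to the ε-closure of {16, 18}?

Start with {16, 18}.
From 16 via ε: add 11.
From 18 via ε: add 8.
From 11 via ε: add 6, 13.
From 6 via ε: add 17.
From 13 via ε: add 5.
From 5 via ε: add 9.
From 17 via ε: add 2.
From 9 via ε: add 14.
No new states can be added; the closed set is {2, 5, 6, 8, 9, 11, 13, 14, 16, 17, 18}.

{2, 5, 6, 8, 9, 11, 13, 14, 16, 17, 18}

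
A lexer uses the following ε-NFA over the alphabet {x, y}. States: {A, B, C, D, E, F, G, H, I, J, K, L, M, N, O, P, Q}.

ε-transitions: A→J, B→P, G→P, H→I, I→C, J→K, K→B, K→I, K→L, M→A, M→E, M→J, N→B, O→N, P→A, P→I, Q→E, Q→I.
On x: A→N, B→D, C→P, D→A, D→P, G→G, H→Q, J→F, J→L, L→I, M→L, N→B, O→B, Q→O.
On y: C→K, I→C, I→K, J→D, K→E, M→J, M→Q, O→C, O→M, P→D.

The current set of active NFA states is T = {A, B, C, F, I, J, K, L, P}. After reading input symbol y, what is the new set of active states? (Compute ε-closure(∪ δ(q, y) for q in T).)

{A, B, C, D, E, I, J, K, L, P}

C on y → {K}.
I on y → {C, K}.
J on y → {D}.
K on y → {E}.
P on y → {D}.
No y-transition from A, B, F, L.
Union after reading y: {C, D, E, K}.
Now take the ε-closure:
From K via ε: add B, I, L.
From B via ε: add P.
From P via ε: add A.
From A via ε: add J.
No new states can be added; the closed set is {A, B, C, D, E, I, J, K, L, P}.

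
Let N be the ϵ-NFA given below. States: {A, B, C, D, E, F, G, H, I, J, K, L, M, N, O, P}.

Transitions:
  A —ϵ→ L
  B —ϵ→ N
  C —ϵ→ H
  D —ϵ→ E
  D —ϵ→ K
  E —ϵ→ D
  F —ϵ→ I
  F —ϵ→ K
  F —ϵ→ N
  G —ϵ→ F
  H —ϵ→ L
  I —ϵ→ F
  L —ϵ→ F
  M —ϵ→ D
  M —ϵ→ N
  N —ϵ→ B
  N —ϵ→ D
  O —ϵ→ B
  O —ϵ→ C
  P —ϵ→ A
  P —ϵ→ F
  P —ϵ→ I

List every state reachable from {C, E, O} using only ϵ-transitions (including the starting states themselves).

{B, C, D, E, F, H, I, K, L, N, O}

Start with {C, E, O}.
From C via ϵ: add H.
From E via ϵ: add D.
From O via ϵ: add B.
From B via ϵ: add N.
From D via ϵ: add K.
From H via ϵ: add L.
From L via ϵ: add F.
From F via ϵ: add I.
No new states can be added; the closed set is {B, C, D, E, F, H, I, K, L, N, O}.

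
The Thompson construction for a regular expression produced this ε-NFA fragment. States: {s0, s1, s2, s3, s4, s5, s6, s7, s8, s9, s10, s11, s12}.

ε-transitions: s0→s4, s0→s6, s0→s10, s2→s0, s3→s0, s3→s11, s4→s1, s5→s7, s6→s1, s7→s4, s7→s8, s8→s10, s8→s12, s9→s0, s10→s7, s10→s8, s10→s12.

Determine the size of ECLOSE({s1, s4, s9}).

Start with {s1, s4, s9}.
From s9 via ε: add s0.
From s0 via ε: add s6, s10.
From s10 via ε: add s7, s8, s12.
ε-closure = {s0, s1, s4, s6, s7, s8, s9, s10, s12}, which has 9 states.

9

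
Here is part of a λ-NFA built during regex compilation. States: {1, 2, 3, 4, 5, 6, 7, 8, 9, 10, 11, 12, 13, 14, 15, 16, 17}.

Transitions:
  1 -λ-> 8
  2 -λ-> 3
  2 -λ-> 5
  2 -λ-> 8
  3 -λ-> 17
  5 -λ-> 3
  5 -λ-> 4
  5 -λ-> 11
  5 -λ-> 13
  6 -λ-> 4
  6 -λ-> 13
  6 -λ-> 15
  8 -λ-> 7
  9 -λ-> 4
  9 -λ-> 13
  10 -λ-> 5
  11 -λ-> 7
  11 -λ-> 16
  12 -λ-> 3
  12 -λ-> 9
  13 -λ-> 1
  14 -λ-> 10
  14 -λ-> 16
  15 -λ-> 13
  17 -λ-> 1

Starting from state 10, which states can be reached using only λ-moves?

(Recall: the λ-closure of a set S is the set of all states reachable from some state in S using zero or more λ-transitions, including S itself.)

Start with {10}.
From 10 via λ: add 5.
From 5 via λ: add 3, 4, 11, 13.
From 3 via λ: add 17.
From 11 via λ: add 7, 16.
From 13 via λ: add 1.
From 1 via λ: add 8.
No new states can be added; the closed set is {1, 3, 4, 5, 7, 8, 10, 11, 13, 16, 17}.

{1, 3, 4, 5, 7, 8, 10, 11, 13, 16, 17}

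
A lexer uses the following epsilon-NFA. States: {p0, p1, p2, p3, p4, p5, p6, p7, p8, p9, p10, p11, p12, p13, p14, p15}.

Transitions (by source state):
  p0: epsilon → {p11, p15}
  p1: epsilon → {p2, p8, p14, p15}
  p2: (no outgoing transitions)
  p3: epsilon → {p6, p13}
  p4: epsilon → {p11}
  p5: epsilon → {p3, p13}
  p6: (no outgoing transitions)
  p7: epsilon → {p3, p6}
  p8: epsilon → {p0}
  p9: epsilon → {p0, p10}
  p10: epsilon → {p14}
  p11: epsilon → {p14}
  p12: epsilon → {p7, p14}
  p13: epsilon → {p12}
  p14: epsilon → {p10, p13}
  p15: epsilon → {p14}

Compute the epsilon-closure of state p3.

{p3, p6, p7, p10, p12, p13, p14}

Start with {p3}.
From p3 via epsilon: add p6, p13.
From p13 via epsilon: add p12.
From p12 via epsilon: add p7, p14.
From p14 via epsilon: add p10.
No new states can be added; the closed set is {p3, p6, p7, p10, p12, p13, p14}.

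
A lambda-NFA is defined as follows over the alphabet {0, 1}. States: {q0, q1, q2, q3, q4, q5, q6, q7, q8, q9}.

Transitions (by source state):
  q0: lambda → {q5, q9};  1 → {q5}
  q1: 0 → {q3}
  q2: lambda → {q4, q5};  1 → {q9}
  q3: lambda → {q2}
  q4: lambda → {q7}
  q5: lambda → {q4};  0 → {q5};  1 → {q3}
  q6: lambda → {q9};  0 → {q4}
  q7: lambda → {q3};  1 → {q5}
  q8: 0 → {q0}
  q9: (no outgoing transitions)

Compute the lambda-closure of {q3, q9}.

Start with {q3, q9}.
From q3 via lambda: add q2.
From q2 via lambda: add q4, q5.
From q4 via lambda: add q7.
No new states can be added; the closed set is {q2, q3, q4, q5, q7, q9}.

{q2, q3, q4, q5, q7, q9}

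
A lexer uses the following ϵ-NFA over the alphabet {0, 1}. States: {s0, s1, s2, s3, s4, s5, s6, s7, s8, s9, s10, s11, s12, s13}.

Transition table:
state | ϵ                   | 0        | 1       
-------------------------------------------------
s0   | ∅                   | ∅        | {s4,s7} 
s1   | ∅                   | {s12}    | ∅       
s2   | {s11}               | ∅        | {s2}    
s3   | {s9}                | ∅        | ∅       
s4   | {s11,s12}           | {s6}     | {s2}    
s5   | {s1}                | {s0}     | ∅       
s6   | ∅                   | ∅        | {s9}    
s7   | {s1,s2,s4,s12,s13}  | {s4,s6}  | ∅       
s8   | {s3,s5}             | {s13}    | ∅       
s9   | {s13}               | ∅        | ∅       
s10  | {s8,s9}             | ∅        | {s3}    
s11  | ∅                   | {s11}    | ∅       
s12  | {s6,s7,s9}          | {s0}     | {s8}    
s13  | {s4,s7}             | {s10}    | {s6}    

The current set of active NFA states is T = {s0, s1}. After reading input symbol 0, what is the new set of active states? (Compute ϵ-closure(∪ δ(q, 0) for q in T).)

{s1, s2, s4, s6, s7, s9, s11, s12, s13}

s1 on 0 → {s12}.
No 0-transition from s0.
Union after reading 0: {s12}.
Now take the ϵ-closure:
From s12 via ϵ: add s6, s7, s9.
From s7 via ϵ: add s1, s2, s4, s13.
From s2 via ϵ: add s11.
No new states can be added; the closed set is {s1, s2, s4, s6, s7, s9, s11, s12, s13}.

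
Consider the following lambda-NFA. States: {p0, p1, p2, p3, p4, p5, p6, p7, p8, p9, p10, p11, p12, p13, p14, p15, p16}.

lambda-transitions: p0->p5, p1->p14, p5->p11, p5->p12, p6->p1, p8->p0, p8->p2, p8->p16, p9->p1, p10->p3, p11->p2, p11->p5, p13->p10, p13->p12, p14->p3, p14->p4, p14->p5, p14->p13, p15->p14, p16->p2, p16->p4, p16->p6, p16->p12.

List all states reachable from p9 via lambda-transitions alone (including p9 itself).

Start with {p9}.
From p9 via lambda: add p1.
From p1 via lambda: add p14.
From p14 via lambda: add p3, p4, p5, p13.
From p5 via lambda: add p11, p12.
From p13 via lambda: add p10.
From p11 via lambda: add p2.
No new states can be added; the closed set is {p1, p2, p3, p4, p5, p9, p10, p11, p12, p13, p14}.

{p1, p2, p3, p4, p5, p9, p10, p11, p12, p13, p14}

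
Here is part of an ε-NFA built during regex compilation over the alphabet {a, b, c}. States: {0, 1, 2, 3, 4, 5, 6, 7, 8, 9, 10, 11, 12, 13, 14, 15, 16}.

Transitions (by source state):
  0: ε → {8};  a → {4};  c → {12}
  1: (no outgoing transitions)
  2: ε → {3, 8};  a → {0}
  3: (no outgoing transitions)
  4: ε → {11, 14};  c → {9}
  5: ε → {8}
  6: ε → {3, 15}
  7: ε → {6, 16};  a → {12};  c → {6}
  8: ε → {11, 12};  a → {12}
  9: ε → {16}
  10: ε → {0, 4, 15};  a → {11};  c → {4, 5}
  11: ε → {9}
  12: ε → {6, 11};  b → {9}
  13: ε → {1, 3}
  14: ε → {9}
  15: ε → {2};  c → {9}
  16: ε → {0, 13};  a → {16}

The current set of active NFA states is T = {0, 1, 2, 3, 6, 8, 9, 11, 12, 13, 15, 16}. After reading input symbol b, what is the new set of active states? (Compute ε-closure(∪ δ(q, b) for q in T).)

12 on b → {9}.
No b-transition from 0, 1, 2, 3, 6, 8, 9, 11, 13, 15, 16.
Union after reading b: {9}.
Now take the ε-closure:
From 9 via ε: add 16.
From 16 via ε: add 0, 13.
From 0 via ε: add 8.
From 13 via ε: add 1, 3.
From 8 via ε: add 11, 12.
From 12 via ε: add 6.
From 6 via ε: add 15.
From 15 via ε: add 2.
No new states can be added; the closed set is {0, 1, 2, 3, 6, 8, 9, 11, 12, 13, 15, 16}.

{0, 1, 2, 3, 6, 8, 9, 11, 12, 13, 15, 16}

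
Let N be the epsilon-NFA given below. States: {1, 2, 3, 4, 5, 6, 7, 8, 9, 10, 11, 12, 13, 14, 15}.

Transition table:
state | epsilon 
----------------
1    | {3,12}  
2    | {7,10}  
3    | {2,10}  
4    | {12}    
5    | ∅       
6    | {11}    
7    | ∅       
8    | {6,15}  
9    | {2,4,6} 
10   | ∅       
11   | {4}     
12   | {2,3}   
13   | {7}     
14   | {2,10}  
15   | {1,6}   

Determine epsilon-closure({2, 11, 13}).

Start with {2, 11, 13}.
From 2 via epsilon: add 7, 10.
From 11 via epsilon: add 4.
From 4 via epsilon: add 12.
From 12 via epsilon: add 3.
No new states can be added; the closed set is {2, 3, 4, 7, 10, 11, 12, 13}.

{2, 3, 4, 7, 10, 11, 12, 13}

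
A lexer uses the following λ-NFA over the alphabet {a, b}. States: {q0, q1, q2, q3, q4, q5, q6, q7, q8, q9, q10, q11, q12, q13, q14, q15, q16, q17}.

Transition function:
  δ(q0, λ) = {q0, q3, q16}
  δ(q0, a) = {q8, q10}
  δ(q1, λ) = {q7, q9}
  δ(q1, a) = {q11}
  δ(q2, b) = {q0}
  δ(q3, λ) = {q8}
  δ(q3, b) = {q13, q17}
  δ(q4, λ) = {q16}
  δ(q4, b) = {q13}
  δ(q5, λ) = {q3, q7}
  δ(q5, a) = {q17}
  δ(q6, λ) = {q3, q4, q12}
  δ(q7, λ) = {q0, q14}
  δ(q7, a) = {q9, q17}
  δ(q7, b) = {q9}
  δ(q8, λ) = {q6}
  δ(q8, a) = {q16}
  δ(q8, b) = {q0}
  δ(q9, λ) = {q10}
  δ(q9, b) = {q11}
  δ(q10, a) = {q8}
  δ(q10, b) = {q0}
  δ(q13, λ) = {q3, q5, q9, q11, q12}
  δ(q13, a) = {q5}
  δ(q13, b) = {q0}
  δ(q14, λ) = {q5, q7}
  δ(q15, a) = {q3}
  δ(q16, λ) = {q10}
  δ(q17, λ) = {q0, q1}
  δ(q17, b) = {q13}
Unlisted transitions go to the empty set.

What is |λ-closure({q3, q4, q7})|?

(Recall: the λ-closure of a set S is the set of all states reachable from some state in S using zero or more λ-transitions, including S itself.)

11

Start with {q3, q4, q7}.
From q3 via λ: add q8.
From q4 via λ: add q16.
From q7 via λ: add q0, q14.
From q8 via λ: add q6.
From q14 via λ: add q5.
From q16 via λ: add q10.
From q6 via λ: add q12.
λ-closure = {q0, q3, q4, q5, q6, q7, q8, q10, q12, q14, q16}, which has 11 states.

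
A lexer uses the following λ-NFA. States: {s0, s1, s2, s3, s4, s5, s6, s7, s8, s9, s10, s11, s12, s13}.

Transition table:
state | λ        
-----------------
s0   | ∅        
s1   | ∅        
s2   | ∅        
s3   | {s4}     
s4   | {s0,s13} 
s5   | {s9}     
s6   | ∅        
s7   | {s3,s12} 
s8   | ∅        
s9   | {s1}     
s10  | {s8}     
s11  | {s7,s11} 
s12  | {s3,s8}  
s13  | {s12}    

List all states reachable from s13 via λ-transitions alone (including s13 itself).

{s0, s3, s4, s8, s12, s13}

Start with {s13}.
From s13 via λ: add s12.
From s12 via λ: add s3, s8.
From s3 via λ: add s4.
From s4 via λ: add s0.
No new states can be added; the closed set is {s0, s3, s4, s8, s12, s13}.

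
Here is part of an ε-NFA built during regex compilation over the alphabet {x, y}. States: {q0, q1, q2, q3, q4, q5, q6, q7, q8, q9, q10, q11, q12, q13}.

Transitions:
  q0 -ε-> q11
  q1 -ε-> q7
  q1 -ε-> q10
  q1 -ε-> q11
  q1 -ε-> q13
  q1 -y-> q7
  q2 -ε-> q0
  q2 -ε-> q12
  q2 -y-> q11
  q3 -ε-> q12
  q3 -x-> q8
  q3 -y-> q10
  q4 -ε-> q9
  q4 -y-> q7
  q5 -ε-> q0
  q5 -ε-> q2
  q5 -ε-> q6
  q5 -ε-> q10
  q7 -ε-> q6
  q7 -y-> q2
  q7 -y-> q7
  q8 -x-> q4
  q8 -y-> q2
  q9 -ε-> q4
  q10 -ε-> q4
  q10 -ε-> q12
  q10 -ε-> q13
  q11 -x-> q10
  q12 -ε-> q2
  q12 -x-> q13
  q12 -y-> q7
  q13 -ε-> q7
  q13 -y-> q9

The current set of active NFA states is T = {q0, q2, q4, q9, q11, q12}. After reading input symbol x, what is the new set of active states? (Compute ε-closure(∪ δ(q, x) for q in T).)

{q0, q2, q4, q6, q7, q9, q10, q11, q12, q13}

q11 on x → {q10}.
q12 on x → {q13}.
No x-transition from q0, q2, q4, q9.
Union after reading x: {q10, q13}.
Now take the ε-closure:
From q10 via ε: add q4, q12.
From q13 via ε: add q7.
From q4 via ε: add q9.
From q7 via ε: add q6.
From q12 via ε: add q2.
From q2 via ε: add q0.
From q0 via ε: add q11.
No new states can be added; the closed set is {q0, q2, q4, q6, q7, q9, q10, q11, q12, q13}.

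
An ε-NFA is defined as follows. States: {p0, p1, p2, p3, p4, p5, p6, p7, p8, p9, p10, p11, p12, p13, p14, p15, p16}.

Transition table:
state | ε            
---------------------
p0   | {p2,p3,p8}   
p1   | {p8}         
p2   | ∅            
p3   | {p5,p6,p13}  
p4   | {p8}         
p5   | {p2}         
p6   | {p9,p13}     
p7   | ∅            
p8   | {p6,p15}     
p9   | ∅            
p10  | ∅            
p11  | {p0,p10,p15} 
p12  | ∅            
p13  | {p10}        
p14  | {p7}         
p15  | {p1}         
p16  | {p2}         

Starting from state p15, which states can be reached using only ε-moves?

{p1, p6, p8, p9, p10, p13, p15}

Start with {p15}.
From p15 via ε: add p1.
From p1 via ε: add p8.
From p8 via ε: add p6.
From p6 via ε: add p9, p13.
From p13 via ε: add p10.
No new states can be added; the closed set is {p1, p6, p8, p9, p10, p13, p15}.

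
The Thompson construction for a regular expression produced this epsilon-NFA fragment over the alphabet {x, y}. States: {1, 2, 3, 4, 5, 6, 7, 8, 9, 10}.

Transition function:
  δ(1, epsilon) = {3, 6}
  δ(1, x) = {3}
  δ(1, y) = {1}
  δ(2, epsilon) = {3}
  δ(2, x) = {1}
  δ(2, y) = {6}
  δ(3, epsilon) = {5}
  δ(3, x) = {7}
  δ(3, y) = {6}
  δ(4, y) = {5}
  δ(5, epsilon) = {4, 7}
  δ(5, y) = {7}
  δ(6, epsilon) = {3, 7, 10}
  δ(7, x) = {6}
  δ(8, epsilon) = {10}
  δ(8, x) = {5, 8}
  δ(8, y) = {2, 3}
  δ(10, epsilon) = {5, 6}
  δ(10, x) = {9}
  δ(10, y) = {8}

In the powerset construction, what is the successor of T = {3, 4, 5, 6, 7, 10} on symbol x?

3 on x → {7}.
7 on x → {6}.
10 on x → {9}.
No x-transition from 4, 5, 6.
Union after reading x: {6, 7, 9}.
Now take the epsilon-closure:
From 6 via epsilon: add 3, 10.
From 3 via epsilon: add 5.
From 5 via epsilon: add 4.
No new states can be added; the closed set is {3, 4, 5, 6, 7, 9, 10}.

{3, 4, 5, 6, 7, 9, 10}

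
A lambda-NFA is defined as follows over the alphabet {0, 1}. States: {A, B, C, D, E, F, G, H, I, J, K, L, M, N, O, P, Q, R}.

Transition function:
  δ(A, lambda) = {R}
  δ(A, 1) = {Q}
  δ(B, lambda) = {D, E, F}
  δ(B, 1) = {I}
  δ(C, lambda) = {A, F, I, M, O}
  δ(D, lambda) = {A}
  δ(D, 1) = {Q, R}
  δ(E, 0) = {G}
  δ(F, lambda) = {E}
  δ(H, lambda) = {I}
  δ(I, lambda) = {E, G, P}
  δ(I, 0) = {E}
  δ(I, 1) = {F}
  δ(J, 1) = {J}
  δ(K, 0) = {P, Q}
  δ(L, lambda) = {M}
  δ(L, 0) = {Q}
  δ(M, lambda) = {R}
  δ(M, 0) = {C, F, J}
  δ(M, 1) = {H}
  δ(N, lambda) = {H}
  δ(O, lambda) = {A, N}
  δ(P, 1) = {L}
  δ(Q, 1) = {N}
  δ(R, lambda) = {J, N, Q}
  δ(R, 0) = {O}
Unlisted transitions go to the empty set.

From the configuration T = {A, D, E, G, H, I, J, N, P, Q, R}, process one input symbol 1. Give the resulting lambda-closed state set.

{E, F, G, H, I, J, L, M, N, P, Q, R}

A on 1 → {Q}.
D on 1 → {Q, R}.
I on 1 → {F}.
J on 1 → {J}.
P on 1 → {L}.
Q on 1 → {N}.
No 1-transition from E, G, H, N, R.
Union after reading 1: {F, J, L, N, Q, R}.
Now take the lambda-closure:
From F via lambda: add E.
From L via lambda: add M.
From N via lambda: add H.
From H via lambda: add I.
From I via lambda: add G, P.
No new states can be added; the closed set is {E, F, G, H, I, J, L, M, N, P, Q, R}.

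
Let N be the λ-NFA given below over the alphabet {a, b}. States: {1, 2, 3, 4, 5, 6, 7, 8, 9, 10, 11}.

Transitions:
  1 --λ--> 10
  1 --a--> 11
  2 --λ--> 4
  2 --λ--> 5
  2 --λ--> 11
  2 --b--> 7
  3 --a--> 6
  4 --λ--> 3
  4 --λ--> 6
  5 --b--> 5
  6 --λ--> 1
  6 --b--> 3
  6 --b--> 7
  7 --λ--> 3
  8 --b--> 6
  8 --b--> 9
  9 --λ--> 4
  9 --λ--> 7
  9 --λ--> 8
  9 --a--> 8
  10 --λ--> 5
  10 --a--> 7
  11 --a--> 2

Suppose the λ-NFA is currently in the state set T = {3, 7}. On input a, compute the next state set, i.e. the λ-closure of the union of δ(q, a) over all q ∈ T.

{1, 5, 6, 10}

3 on a → {6}.
No a-transition from 7.
Union after reading a: {6}.
Now take the λ-closure:
From 6 via λ: add 1.
From 1 via λ: add 10.
From 10 via λ: add 5.
No new states can be added; the closed set is {1, 5, 6, 10}.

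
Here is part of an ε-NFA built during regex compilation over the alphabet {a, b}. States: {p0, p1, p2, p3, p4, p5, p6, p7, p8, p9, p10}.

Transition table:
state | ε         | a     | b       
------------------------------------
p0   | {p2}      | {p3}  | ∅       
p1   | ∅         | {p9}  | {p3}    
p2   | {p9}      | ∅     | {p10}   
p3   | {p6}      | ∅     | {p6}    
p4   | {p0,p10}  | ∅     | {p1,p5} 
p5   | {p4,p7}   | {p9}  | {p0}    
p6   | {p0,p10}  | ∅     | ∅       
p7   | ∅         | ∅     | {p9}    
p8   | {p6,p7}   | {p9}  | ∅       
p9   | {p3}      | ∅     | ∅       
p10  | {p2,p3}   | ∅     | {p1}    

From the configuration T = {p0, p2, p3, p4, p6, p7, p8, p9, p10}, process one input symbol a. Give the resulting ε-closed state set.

p0 on a → {p3}.
p8 on a → {p9}.
No a-transition from p2, p3, p4, p6, p7, p9, p10.
Union after reading a: {p3, p9}.
Now take the ε-closure:
From p3 via ε: add p6.
From p6 via ε: add p0, p10.
From p0 via ε: add p2.
No new states can be added; the closed set is {p0, p2, p3, p6, p9, p10}.

{p0, p2, p3, p6, p9, p10}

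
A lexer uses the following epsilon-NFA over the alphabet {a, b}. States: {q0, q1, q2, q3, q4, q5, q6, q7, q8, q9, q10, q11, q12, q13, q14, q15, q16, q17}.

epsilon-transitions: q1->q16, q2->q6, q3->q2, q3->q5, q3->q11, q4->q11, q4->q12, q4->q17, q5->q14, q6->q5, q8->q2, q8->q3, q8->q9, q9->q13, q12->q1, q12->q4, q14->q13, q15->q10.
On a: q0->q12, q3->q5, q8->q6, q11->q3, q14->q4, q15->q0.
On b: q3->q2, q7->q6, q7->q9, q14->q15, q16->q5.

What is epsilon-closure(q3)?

{q2, q3, q5, q6, q11, q13, q14}

Start with {q3}.
From q3 via epsilon: add q2, q5, q11.
From q2 via epsilon: add q6.
From q5 via epsilon: add q14.
From q14 via epsilon: add q13.
No new states can be added; the closed set is {q2, q3, q5, q6, q11, q13, q14}.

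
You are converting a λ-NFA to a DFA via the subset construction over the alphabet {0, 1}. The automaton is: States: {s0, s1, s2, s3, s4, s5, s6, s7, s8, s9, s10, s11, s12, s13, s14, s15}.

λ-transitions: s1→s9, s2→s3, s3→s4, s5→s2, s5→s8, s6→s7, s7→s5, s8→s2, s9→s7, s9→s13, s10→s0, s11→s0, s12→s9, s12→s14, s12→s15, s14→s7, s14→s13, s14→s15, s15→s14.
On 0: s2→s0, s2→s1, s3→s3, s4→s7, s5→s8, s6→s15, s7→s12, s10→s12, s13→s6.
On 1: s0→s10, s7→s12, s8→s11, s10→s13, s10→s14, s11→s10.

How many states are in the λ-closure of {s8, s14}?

9

Start with {s8, s14}.
From s8 via λ: add s2.
From s14 via λ: add s7, s13, s15.
From s2 via λ: add s3.
From s7 via λ: add s5.
From s3 via λ: add s4.
λ-closure = {s2, s3, s4, s5, s7, s8, s13, s14, s15}, which has 9 states.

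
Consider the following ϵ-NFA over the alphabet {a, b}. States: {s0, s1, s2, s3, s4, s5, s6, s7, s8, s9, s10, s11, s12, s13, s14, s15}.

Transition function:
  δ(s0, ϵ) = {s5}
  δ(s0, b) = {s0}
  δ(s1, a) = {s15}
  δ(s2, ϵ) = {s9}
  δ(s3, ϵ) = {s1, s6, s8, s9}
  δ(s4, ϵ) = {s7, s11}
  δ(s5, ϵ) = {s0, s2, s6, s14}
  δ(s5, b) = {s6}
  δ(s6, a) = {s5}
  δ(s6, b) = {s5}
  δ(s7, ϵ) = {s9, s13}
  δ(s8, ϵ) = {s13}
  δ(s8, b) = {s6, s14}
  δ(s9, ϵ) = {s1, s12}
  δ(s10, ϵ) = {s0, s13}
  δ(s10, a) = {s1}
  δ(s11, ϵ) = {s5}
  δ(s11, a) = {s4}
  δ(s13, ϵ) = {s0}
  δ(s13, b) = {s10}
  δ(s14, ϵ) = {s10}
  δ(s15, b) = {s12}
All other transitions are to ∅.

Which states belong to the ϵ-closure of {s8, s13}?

{s0, s1, s2, s5, s6, s8, s9, s10, s12, s13, s14}

Start with {s8, s13}.
From s13 via ϵ: add s0.
From s0 via ϵ: add s5.
From s5 via ϵ: add s2, s6, s14.
From s2 via ϵ: add s9.
From s14 via ϵ: add s10.
From s9 via ϵ: add s1, s12.
No new states can be added; the closed set is {s0, s1, s2, s5, s6, s8, s9, s10, s12, s13, s14}.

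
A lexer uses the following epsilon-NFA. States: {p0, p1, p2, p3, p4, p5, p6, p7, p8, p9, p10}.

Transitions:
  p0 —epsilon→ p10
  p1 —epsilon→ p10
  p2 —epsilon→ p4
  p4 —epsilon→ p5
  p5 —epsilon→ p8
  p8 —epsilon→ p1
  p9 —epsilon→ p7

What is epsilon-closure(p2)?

{p1, p2, p4, p5, p8, p10}

Start with {p2}.
From p2 via epsilon: add p4.
From p4 via epsilon: add p5.
From p5 via epsilon: add p8.
From p8 via epsilon: add p1.
From p1 via epsilon: add p10.
No new states can be added; the closed set is {p1, p2, p4, p5, p8, p10}.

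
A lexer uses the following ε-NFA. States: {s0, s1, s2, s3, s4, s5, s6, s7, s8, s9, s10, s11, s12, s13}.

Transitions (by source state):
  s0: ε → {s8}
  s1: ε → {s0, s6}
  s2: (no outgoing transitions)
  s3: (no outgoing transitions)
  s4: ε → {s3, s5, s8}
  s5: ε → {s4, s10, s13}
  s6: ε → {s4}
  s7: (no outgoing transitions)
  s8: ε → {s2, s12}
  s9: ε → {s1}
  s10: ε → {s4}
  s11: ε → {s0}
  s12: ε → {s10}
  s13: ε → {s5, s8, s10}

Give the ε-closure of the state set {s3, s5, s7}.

{s2, s3, s4, s5, s7, s8, s10, s12, s13}

Start with {s3, s5, s7}.
From s5 via ε: add s4, s10, s13.
From s4 via ε: add s8.
From s8 via ε: add s2, s12.
No new states can be added; the closed set is {s2, s3, s4, s5, s7, s8, s10, s12, s13}.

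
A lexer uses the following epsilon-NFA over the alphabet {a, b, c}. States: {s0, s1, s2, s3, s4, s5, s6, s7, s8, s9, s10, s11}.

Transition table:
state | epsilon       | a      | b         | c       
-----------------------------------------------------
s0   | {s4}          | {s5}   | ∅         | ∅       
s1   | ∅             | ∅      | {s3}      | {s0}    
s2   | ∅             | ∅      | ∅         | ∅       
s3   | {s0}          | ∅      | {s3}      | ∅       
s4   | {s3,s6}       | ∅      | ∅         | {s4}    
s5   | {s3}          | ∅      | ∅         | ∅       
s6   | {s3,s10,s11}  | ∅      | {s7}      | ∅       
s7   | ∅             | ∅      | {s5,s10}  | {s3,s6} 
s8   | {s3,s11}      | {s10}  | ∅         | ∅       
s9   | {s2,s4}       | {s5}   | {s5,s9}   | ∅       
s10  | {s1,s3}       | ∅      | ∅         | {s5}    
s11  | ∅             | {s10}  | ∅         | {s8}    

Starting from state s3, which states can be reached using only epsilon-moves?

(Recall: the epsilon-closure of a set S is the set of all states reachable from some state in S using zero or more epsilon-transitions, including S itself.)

{s0, s1, s3, s4, s6, s10, s11}

Start with {s3}.
From s3 via epsilon: add s0.
From s0 via epsilon: add s4.
From s4 via epsilon: add s6.
From s6 via epsilon: add s10, s11.
From s10 via epsilon: add s1.
No new states can be added; the closed set is {s0, s1, s3, s4, s6, s10, s11}.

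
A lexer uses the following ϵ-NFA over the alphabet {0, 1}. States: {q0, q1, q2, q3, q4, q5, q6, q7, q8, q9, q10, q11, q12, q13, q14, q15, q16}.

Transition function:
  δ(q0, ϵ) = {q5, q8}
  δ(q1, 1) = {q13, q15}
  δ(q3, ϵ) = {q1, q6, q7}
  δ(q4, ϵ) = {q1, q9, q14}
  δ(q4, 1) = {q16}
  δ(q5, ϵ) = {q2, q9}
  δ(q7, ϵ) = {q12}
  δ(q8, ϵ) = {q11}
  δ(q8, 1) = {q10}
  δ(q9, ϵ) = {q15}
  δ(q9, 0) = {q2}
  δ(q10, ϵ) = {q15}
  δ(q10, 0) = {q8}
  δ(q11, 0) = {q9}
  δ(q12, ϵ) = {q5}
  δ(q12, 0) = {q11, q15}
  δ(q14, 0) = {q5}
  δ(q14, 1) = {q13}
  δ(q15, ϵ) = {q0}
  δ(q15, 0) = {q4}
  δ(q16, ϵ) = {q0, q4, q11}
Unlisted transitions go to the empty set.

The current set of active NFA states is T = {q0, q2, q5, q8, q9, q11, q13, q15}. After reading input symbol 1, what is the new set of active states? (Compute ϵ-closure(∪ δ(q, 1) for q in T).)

q8 on 1 → {q10}.
No 1-transition from q0, q2, q5, q9, q11, q13, q15.
Union after reading 1: {q10}.
Now take the ϵ-closure:
From q10 via ϵ: add q15.
From q15 via ϵ: add q0.
From q0 via ϵ: add q5, q8.
From q5 via ϵ: add q2, q9.
From q8 via ϵ: add q11.
No new states can be added; the closed set is {q0, q2, q5, q8, q9, q10, q11, q15}.

{q0, q2, q5, q8, q9, q10, q11, q15}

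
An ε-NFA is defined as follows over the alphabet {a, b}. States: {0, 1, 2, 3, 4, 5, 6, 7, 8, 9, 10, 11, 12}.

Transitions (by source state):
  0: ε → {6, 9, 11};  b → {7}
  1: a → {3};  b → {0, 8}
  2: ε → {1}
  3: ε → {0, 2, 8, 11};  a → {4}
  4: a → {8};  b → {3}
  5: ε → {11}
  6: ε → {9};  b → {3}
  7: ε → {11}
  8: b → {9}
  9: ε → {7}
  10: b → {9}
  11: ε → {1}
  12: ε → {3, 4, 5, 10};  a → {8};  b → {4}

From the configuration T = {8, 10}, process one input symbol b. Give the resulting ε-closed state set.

8 on b → {9}.
10 on b → {9}.
Union after reading b: {9}.
Now take the ε-closure:
From 9 via ε: add 7.
From 7 via ε: add 11.
From 11 via ε: add 1.
No new states can be added; the closed set is {1, 7, 9, 11}.

{1, 7, 9, 11}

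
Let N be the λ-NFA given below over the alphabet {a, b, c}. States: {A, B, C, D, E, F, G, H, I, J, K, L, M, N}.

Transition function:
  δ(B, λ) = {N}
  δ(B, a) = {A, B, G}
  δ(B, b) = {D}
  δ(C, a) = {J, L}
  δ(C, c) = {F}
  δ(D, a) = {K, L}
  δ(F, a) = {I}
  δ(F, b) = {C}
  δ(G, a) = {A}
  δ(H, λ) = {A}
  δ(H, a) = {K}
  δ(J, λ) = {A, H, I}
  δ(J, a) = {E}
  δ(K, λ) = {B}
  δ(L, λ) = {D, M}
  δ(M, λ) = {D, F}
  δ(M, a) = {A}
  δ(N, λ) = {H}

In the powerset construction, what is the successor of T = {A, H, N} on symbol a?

{A, B, H, K, N}

H on a → {K}.
No a-transition from A, N.
Union after reading a: {K}.
Now take the λ-closure:
From K via λ: add B.
From B via λ: add N.
From N via λ: add H.
From H via λ: add A.
No new states can be added; the closed set is {A, B, H, K, N}.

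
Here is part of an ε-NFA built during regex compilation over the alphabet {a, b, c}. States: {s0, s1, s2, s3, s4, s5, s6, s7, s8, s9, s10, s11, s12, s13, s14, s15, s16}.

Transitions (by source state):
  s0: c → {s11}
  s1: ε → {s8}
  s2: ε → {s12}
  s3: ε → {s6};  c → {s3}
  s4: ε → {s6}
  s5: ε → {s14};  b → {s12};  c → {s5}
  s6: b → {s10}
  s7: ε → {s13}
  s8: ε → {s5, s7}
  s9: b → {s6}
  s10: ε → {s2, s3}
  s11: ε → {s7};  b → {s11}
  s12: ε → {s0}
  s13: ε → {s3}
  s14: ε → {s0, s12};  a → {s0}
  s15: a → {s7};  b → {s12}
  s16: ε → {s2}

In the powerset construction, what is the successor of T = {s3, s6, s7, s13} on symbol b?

{s0, s2, s3, s6, s10, s12}

s6 on b → {s10}.
No b-transition from s3, s7, s13.
Union after reading b: {s10}.
Now take the ε-closure:
From s10 via ε: add s2, s3.
From s2 via ε: add s12.
From s3 via ε: add s6.
From s12 via ε: add s0.
No new states can be added; the closed set is {s0, s2, s3, s6, s10, s12}.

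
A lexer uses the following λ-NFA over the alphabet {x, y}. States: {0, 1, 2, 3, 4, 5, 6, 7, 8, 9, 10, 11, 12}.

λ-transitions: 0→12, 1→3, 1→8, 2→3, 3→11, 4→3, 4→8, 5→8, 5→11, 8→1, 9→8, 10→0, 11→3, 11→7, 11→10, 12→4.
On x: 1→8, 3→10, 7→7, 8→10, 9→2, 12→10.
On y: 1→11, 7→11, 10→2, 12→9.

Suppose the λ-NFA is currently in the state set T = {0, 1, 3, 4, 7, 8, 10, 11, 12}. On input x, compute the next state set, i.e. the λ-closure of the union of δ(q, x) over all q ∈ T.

1 on x → {8}.
3 on x → {10}.
7 on x → {7}.
8 on x → {10}.
12 on x → {10}.
No x-transition from 0, 4, 10, 11.
Union after reading x: {7, 8, 10}.
Now take the λ-closure:
From 8 via λ: add 1.
From 10 via λ: add 0.
From 0 via λ: add 12.
From 1 via λ: add 3.
From 3 via λ: add 11.
From 12 via λ: add 4.
No new states can be added; the closed set is {0, 1, 3, 4, 7, 8, 10, 11, 12}.

{0, 1, 3, 4, 7, 8, 10, 11, 12}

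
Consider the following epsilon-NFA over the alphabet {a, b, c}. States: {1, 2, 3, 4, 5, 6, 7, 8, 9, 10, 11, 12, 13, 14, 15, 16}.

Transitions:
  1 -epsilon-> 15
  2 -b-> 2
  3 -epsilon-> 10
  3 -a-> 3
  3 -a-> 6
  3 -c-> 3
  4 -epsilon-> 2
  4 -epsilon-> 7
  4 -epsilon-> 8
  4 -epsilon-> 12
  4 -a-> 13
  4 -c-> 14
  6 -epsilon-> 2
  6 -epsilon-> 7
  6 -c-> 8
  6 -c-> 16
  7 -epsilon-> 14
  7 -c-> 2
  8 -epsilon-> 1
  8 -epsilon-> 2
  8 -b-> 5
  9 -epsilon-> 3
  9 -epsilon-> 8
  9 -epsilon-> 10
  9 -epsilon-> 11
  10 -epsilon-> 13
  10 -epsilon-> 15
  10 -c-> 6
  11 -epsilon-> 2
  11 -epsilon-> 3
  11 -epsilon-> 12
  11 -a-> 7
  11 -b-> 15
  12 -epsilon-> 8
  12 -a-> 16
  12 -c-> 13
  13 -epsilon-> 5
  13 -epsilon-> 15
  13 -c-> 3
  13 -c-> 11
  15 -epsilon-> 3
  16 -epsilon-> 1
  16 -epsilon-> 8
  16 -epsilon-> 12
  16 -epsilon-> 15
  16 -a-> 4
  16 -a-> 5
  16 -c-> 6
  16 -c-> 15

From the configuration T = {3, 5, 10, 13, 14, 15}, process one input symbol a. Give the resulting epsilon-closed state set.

3 on a → {3, 6}.
No a-transition from 5, 10, 13, 14, 15.
Union after reading a: {3, 6}.
Now take the epsilon-closure:
From 3 via epsilon: add 10.
From 6 via epsilon: add 2, 7.
From 7 via epsilon: add 14.
From 10 via epsilon: add 13, 15.
From 13 via epsilon: add 5.
No new states can be added; the closed set is {2, 3, 5, 6, 7, 10, 13, 14, 15}.

{2, 3, 5, 6, 7, 10, 13, 14, 15}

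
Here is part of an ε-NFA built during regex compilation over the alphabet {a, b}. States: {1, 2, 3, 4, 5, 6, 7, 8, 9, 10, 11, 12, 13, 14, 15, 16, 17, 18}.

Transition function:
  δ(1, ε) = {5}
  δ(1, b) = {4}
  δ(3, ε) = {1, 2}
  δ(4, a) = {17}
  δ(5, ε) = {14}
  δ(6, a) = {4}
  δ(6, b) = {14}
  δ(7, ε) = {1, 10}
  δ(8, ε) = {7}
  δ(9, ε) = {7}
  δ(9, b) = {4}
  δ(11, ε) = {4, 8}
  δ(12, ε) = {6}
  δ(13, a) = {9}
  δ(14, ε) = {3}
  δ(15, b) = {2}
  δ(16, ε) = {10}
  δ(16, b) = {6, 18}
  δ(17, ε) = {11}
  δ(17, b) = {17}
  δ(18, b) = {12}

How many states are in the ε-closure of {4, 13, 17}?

12

Start with {4, 13, 17}.
From 17 via ε: add 11.
From 11 via ε: add 8.
From 8 via ε: add 7.
From 7 via ε: add 1, 10.
From 1 via ε: add 5.
From 5 via ε: add 14.
From 14 via ε: add 3.
From 3 via ε: add 2.
ε-closure = {1, 2, 3, 4, 5, 7, 8, 10, 11, 13, 14, 17}, which has 12 states.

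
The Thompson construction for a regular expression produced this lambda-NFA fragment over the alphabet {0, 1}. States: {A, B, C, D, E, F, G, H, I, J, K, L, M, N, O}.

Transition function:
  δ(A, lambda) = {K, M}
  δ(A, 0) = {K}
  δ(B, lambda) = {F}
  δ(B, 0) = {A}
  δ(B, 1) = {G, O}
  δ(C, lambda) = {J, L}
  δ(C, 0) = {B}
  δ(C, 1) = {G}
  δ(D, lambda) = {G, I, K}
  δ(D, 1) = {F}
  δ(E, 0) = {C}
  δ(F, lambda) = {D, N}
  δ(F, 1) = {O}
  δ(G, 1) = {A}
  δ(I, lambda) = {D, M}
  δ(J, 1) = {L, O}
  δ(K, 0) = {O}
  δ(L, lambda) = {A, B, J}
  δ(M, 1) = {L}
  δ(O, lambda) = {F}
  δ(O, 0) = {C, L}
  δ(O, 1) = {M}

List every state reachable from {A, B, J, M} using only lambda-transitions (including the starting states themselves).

Start with {A, B, J, M}.
From A via lambda: add K.
From B via lambda: add F.
From F via lambda: add D, N.
From D via lambda: add G, I.
No new states can be added; the closed set is {A, B, D, F, G, I, J, K, M, N}.

{A, B, D, F, G, I, J, K, M, N}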